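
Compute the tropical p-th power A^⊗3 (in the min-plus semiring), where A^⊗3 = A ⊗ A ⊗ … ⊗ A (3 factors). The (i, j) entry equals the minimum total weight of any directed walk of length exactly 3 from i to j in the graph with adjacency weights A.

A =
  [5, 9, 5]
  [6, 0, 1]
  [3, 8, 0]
A^⊗3 =
  [8, 9, 5]
  [4, 0, 1]
  [3, 8, 0]

Each entry (A^⊗3)_ij equals the minimum over all length-3 walks i = v_0 → v_1 → … → v_3 = j of Σ_t A[v_t][v_{t+1}]. For example, for (i, j) = (0, 2) we minimise over 9 possible intermediate vertex sequences; the minimum is 5, attained along the walk 0 → 2 → 2 → 2.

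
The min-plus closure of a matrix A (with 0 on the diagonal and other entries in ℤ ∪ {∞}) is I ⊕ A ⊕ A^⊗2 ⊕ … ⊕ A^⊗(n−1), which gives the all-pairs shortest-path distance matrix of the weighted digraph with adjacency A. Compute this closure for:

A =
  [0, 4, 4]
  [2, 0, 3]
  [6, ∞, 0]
Closure =
  [0, 4, 4]
  [2, 0, 3]
  [6, 10, 0]

This is the Floyd-Warshall all-pairs shortest-path computation. For each intermediate vertex k = 0, 1, …, 2, update dist[i][j] ← min(dist[i][j], dist[i][k] + dist[k][j]). The final matrix gives, for each (i, j), the minimum total weight of any directed path from i to j (possibly empty when i = j).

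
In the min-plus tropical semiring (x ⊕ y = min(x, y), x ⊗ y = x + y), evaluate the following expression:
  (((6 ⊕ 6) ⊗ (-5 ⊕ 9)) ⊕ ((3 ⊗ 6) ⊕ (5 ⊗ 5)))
(((6 ⊕ 6) ⊗ (-5 ⊕ 9)) ⊕ ((3 ⊗ 6) ⊕ (5 ⊗ 5))) = 1

Expand innermost to outermost. Recall ⊕ takes the minimum of its arguments and ⊗ takes their sum. Working out the expression (((6 ⊕ 6) ⊗ (-5 ⊕ 9)) ⊕ ((3 ⊗ 6) ⊕ (5 ⊗ 5))) gives 1.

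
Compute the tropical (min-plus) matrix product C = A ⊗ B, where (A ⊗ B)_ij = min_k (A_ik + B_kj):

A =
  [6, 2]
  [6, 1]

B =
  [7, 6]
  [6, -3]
A ⊗ B =
  [8, -1]
  [7, -2]

Apply the min-plus product entry-by-entry:
  C[0][0] = min over k of (A[0][0] + B[0][0] = 6 + 7 = 13, A[0][1] + B[1][0] = 2 + 6 = 8) = 8 (attained at k = 1)
  C[0][1] = min over k of (A[0][0] + B[0][1] = 6 + 6 = 12, A[0][1] + B[1][1] = 2 + -3 = -1) = -1 (attained at k = 1)
  C[1][0] = min over k of (A[1][0] + B[0][0] = 6 + 7 = 13, A[1][1] + B[1][0] = 1 + 6 = 7) = 7 (attained at k = 1)
  C[1][1] = min over k of (A[1][0] + B[0][1] = 6 + 6 = 12, A[1][1] + B[1][1] = 1 + -3 = -2) = -2 (attained at k = 1)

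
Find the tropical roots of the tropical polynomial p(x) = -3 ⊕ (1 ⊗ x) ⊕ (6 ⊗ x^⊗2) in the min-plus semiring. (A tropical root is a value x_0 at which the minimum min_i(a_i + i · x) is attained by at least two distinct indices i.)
Roots: {-5, -4}

Each tropical root is a break point of the lower envelope of the lines y = a_i + i · x (there are 3 lines, with slopes 0, 1, ..., 2). Only the lines that attain the minimum somewhere contribute to roots; other lines are dominated. Here the surviving (envelope) indices are i = 2, i = 1, i = 0.
Intersections between consecutive envelope lines give the roots: for adjacent envelope indices i < j the intersection is x = (a_i − a_j) / (j − i). Reading off the sorted break points: {-5, -4}.
Verification: at each break x_0, at least two indices attain the minimum of min_i(a_i + i · x_0).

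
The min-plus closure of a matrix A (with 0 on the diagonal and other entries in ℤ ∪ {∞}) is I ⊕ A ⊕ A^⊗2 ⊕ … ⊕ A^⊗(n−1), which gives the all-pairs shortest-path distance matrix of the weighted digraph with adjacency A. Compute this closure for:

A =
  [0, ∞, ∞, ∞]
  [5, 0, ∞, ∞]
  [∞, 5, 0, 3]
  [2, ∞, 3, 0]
Closure =
  [0, ∞, ∞, ∞]
  [5, 0, ∞, ∞]
  [5, 5, 0, 3]
  [2, 8, 3, 0]

This is the Floyd-Warshall all-pairs shortest-path computation. For each intermediate vertex k = 0, 1, …, 3, update dist[i][j] ← min(dist[i][j], dist[i][k] + dist[k][j]). The final matrix gives, for each (i, j), the minimum total weight of any directed path from i to j (possibly empty when i = j).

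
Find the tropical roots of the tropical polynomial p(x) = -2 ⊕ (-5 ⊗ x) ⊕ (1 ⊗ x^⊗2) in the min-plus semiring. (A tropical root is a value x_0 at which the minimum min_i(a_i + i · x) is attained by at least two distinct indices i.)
Roots: {-6, 3}

Each tropical root is a break point of the lower envelope of the lines y = a_i + i · x (there are 3 lines, with slopes 0, 1, ..., 2). Only the lines that attain the minimum somewhere contribute to roots; other lines are dominated. Here the surviving (envelope) indices are i = 2, i = 1, i = 0.
Intersections between consecutive envelope lines give the roots: for adjacent envelope indices i < j the intersection is x = (a_i − a_j) / (j − i). Reading off the sorted break points: {-6, 3}.
Verification: at each break x_0, at least two indices attain the minimum of min_i(a_i + i · x_0).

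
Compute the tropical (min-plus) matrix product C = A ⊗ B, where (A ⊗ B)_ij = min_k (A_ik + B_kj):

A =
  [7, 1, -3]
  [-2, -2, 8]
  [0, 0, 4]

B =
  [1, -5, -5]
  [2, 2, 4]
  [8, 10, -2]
A ⊗ B =
  [3, 2, -5]
  [-1, -7, -7]
  [1, -5, -5]

Apply the min-plus product entry-by-entry:
  C[0][0] = min over k of (A[0][0] + B[0][0] = 7 + 1 = 8, A[0][1] + B[1][0] = 1 + 2 = 3, A[0][2] + B[2][0] = -3 + 8 = 5) = 3 (attained at k = 1)
  C[0][1] = min over k of (A[0][0] + B[0][1] = 7 + -5 = 2, A[0][1] + B[1][1] = 1 + 2 = 3, A[0][2] + B[2][1] = -3 + 10 = 7) = 2 (attained at k = 0)
  C[0][2] = min over k of (A[0][0] + B[0][2] = 7 + -5 = 2, A[0][1] + B[1][2] = 1 + 4 = 5, A[0][2] + B[2][2] = -3 + -2 = -5) = -5 (attained at k = 2)
  C[1][0] = min over k of (A[1][0] + B[0][0] = -2 + 1 = -1, A[1][1] + B[1][0] = -2 + 2 = 0, A[1][2] + B[2][0] = 8 + 8 = 16) = -1 (attained at k = 0)
  C[1][1] = min over k of (A[1][0] + B[0][1] = -2 + -5 = -7, A[1][1] + B[1][1] = -2 + 2 = 0, A[1][2] + B[2][1] = 8 + 10 = 18) = -7 (attained at k = 0)
  C[1][2] = min over k of (A[1][0] + B[0][2] = -2 + -5 = -7, A[1][1] + B[1][2] = -2 + 4 = 2, A[1][2] + B[2][2] = 8 + -2 = 6) = -7 (attained at k = 0)
  C[2][0] = min over k of (A[2][0] + B[0][0] = 0 + 1 = 1, A[2][1] + B[1][0] = 0 + 2 = 2, A[2][2] + B[2][0] = 4 + 8 = 12) = 1 (attained at k = 0)
  C[2][1] = min over k of (A[2][0] + B[0][1] = 0 + -5 = -5, A[2][1] + B[1][1] = 0 + 2 = 2, A[2][2] + B[2][1] = 4 + 10 = 14) = -5 (attained at k = 0)
  C[2][2] = min over k of (A[2][0] + B[0][2] = 0 + -5 = -5, A[2][1] + B[1][2] = 0 + 4 = 4, A[2][2] + B[2][2] = 4 + -2 = 2) = -5 (attained at k = 0)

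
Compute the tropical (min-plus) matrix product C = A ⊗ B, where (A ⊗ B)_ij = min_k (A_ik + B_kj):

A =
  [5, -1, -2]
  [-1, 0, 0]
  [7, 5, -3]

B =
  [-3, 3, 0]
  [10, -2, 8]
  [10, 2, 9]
A ⊗ B =
  [2, -3, 5]
  [-4, -2, -1]
  [4, -1, 6]

Apply the min-plus product entry-by-entry:
  C[0][0] = min over k of (A[0][0] + B[0][0] = 5 + -3 = 2, A[0][1] + B[1][0] = -1 + 10 = 9, A[0][2] + B[2][0] = -2 + 10 = 8) = 2 (attained at k = 0)
  C[0][1] = min over k of (A[0][0] + B[0][1] = 5 + 3 = 8, A[0][1] + B[1][1] = -1 + -2 = -3, A[0][2] + B[2][1] = -2 + 2 = 0) = -3 (attained at k = 1)
  C[0][2] = min over k of (A[0][0] + B[0][2] = 5 + 0 = 5, A[0][1] + B[1][2] = -1 + 8 = 7, A[0][2] + B[2][2] = -2 + 9 = 7) = 5 (attained at k = 0)
  C[1][0] = min over k of (A[1][0] + B[0][0] = -1 + -3 = -4, A[1][1] + B[1][0] = 0 + 10 = 10, A[1][2] + B[2][0] = 0 + 10 = 10) = -4 (attained at k = 0)
  C[1][1] = min over k of (A[1][0] + B[0][1] = -1 + 3 = 2, A[1][1] + B[1][1] = 0 + -2 = -2, A[1][2] + B[2][1] = 0 + 2 = 2) = -2 (attained at k = 1)
  C[1][2] = min over k of (A[1][0] + B[0][2] = -1 + 0 = -1, A[1][1] + B[1][2] = 0 + 8 = 8, A[1][2] + B[2][2] = 0 + 9 = 9) = -1 (attained at k = 0)
  C[2][0] = min over k of (A[2][0] + B[0][0] = 7 + -3 = 4, A[2][1] + B[1][0] = 5 + 10 = 15, A[2][2] + B[2][0] = -3 + 10 = 7) = 4 (attained at k = 0)
  C[2][1] = min over k of (A[2][0] + B[0][1] = 7 + 3 = 10, A[2][1] + B[1][1] = 5 + -2 = 3, A[2][2] + B[2][1] = -3 + 2 = -1) = -1 (attained at k = 2)
  C[2][2] = min over k of (A[2][0] + B[0][2] = 7 + 0 = 7, A[2][1] + B[1][2] = 5 + 8 = 13, A[2][2] + B[2][2] = -3 + 9 = 6) = 6 (attained at k = 2)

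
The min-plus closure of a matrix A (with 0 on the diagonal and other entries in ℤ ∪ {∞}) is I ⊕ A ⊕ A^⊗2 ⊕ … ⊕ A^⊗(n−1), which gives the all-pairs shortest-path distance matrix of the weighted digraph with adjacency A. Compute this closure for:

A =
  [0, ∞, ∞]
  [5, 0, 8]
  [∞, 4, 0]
Closure =
  [0, ∞, ∞]
  [5, 0, 8]
  [9, 4, 0]

This is the Floyd-Warshall all-pairs shortest-path computation. For each intermediate vertex k = 0, 1, …, 2, update dist[i][j] ← min(dist[i][j], dist[i][k] + dist[k][j]). The final matrix gives, for each (i, j), the minimum total weight of any directed path from i to j (possibly empty when i = j).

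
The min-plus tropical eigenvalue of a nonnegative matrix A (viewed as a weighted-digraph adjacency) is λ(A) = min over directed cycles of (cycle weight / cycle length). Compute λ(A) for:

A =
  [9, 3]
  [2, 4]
λ(A) = 5/2

Enumerate directed cycles and compute their means (weight / length). Sample:
  cycle 0 → 0: weight = 9, length = 1, mean = 9/1 ≈ 9.000
  cycle 1 → 1: weight = 4, length = 1, mean = 4/1 ≈ 4.000
  cycle 0 → 1 → 0: weight = 5, length = 2, mean = 5/2 ≈ 2.500
  cycle 1 → 0 → 1: weight = 5, length = 2, mean = 5/2 ≈ 2.500
Minimum mean = 2.500, attained e.g. along the cycle 0 → 1 → 0 with weight 5 and length 2. So λ(A) = 5/2 = 5/2.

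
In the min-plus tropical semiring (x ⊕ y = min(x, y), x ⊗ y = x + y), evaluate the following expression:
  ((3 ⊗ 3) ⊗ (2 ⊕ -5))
((3 ⊗ 3) ⊗ (2 ⊕ -5)) = 1

Expand innermost to outermost. Recall ⊕ takes the minimum of its arguments and ⊗ takes their sum. Working out the expression ((3 ⊗ 3) ⊗ (2 ⊕ -5)) gives 1.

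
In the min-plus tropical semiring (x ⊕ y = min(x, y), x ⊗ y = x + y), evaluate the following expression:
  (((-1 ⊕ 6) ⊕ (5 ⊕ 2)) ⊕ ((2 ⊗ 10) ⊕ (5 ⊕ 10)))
(((-1 ⊕ 6) ⊕ (5 ⊕ 2)) ⊕ ((2 ⊗ 10) ⊕ (5 ⊕ 10))) = -1

Expand innermost to outermost. Recall ⊕ takes the minimum of its arguments and ⊗ takes their sum. Working out the expression (((-1 ⊕ 6) ⊕ (5 ⊕ 2)) ⊕ ((2 ⊗ 10) ⊕ (5 ⊕ 10))) gives -1.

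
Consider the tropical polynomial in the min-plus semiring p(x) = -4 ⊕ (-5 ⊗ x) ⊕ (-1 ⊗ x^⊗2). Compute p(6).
p(6) = -4

A tropical monomial a ⊗ x^⊗i evaluates to a + i · x. Evaluating each term at x = 6:
  Term 0 contributes -4 + 0 · 6 = -4
  Term 1 contributes -5 + 1 · 6 = 1
  Term 2 contributes -1 + 2 · 6 = 11
p(6) = ⊕ of these = min[-4, 1, 11] = -4.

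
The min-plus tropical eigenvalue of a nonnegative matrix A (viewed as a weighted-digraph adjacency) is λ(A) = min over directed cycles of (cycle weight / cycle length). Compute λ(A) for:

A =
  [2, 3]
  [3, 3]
λ(A) = 2

Enumerate directed cycles and compute their means (weight / length). Sample:
  cycle 0 → 0: weight = 2, length = 1, mean = 2/1 ≈ 2.000
  cycle 1 → 1: weight = 3, length = 1, mean = 3/1 ≈ 3.000
  cycle 0 → 1 → 0: weight = 6, length = 2, mean = 6/2 ≈ 3.000
  cycle 1 → 0 → 1: weight = 6, length = 2, mean = 6/2 ≈ 3.000
Minimum mean = 2.000, attained e.g. along the cycle 0 → 0 with weight 2 and length 1. So λ(A) = 2/1 = 2.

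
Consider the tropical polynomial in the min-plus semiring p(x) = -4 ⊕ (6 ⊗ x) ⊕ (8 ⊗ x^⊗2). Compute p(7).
p(7) = -4

A tropical monomial a ⊗ x^⊗i evaluates to a + i · x. Evaluating each term at x = 7:
  Term 0 contributes -4 + 0 · 7 = -4
  Term 1 contributes 6 + 1 · 7 = 13
  Term 2 contributes 8 + 2 · 7 = 22
p(7) = ⊕ of these = min[-4, 13, 22] = -4.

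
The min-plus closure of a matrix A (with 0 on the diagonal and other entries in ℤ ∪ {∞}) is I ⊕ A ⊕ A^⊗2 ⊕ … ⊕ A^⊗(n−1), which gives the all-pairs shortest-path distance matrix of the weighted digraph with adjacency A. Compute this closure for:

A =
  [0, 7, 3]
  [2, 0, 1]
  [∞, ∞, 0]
Closure =
  [0, 7, 3]
  [2, 0, 1]
  [∞, ∞, 0]

This is the Floyd-Warshall all-pairs shortest-path computation. For each intermediate vertex k = 0, 1, …, 2, update dist[i][j] ← min(dist[i][j], dist[i][k] + dist[k][j]). The final matrix gives, for each (i, j), the minimum total weight of any directed path from i to j (possibly empty when i = j).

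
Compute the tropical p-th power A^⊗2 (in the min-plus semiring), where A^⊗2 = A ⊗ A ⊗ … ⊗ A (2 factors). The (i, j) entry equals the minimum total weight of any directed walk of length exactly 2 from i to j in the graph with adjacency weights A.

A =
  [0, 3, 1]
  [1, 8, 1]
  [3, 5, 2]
A^⊗2 =
  [0, 3, 1]
  [1, 4, 2]
  [3, 6, 4]

Each entry (A^⊗2)_ij equals the minimum over all length-2 walks i = v_0 → v_1 → … → v_2 = j of Σ_t A[v_t][v_{t+1}]. For example, for (i, j) = (0, 2) we minimise over 3 possible intermediate vertex sequences; the minimum is 1, attained along the walk 0 → 0 → 2.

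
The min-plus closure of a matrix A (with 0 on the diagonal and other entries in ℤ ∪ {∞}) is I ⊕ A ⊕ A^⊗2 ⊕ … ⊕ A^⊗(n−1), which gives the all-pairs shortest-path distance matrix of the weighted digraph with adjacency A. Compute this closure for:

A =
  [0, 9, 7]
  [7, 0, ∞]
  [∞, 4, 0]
Closure =
  [0, 9, 7]
  [7, 0, 14]
  [11, 4, 0]

This is the Floyd-Warshall all-pairs shortest-path computation. For each intermediate vertex k = 0, 1, …, 2, update dist[i][j] ← min(dist[i][j], dist[i][k] + dist[k][j]). The final matrix gives, for each (i, j), the minimum total weight of any directed path from i to j (possibly empty when i = j).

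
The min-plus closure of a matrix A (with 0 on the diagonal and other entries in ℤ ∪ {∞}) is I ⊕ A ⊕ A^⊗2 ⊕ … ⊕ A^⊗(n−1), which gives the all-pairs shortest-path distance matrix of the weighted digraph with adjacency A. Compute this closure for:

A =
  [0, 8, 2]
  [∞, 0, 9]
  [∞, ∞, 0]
Closure =
  [0, 8, 2]
  [∞, 0, 9]
  [∞, ∞, 0]

This is the Floyd-Warshall all-pairs shortest-path computation. For each intermediate vertex k = 0, 1, …, 2, update dist[i][j] ← min(dist[i][j], dist[i][k] + dist[k][j]). The final matrix gives, for each (i, j), the minimum total weight of any directed path from i to j (possibly empty when i = j).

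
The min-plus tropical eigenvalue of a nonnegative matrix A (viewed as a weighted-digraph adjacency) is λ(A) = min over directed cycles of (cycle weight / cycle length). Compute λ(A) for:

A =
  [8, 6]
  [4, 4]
λ(A) = 4

Enumerate directed cycles and compute their means (weight / length). Sample:
  cycle 0 → 0: weight = 8, length = 1, mean = 8/1 ≈ 8.000
  cycle 1 → 1: weight = 4, length = 1, mean = 4/1 ≈ 4.000
  cycle 0 → 1 → 0: weight = 10, length = 2, mean = 10/2 ≈ 5.000
  cycle 1 → 0 → 1: weight = 10, length = 2, mean = 10/2 ≈ 5.000
Minimum mean = 4.000, attained e.g. along the cycle 1 → 1 with weight 4 and length 1. So λ(A) = 4/1 = 4.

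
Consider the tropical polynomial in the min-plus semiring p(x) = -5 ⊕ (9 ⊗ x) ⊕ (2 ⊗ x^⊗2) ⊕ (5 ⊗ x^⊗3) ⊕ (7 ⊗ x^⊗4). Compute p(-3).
p(-3) = -5

A tropical monomial a ⊗ x^⊗i evaluates to a + i · x. Evaluating each term at x = -3:
  Term 0 contributes -5 + 0 · -3 = -5
  Term 1 contributes 9 + 1 · -3 = 6
  Term 2 contributes 2 + 2 · -3 = -4
  Term 3 contributes 5 + 3 · -3 = -4
  Term 4 contributes 7 + 4 · -3 = -5
p(-3) = ⊕ of these = min[-5, 6, -4, -4, -5] = -5.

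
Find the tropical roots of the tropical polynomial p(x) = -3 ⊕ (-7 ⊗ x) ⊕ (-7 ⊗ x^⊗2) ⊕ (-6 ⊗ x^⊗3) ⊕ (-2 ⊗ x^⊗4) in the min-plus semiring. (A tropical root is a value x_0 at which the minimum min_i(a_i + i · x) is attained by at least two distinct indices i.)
Roots: {-4, -1, 0, 4}

Each tropical root is a break point of the lower envelope of the lines y = a_i + i · x (there are 5 lines, with slopes 0, 1, ..., 4). Only the lines that attain the minimum somewhere contribute to roots; other lines are dominated. Here the surviving (envelope) indices are i = 4, i = 3, i = 2, i = 1, i = 0.
Intersections between consecutive envelope lines give the roots: for adjacent envelope indices i < j the intersection is x = (a_i − a_j) / (j − i). Reading off the sorted break points: {-4, -1, 0, 4}.
Verification: at each break x_0, at least two indices attain the minimum of min_i(a_i + i · x_0).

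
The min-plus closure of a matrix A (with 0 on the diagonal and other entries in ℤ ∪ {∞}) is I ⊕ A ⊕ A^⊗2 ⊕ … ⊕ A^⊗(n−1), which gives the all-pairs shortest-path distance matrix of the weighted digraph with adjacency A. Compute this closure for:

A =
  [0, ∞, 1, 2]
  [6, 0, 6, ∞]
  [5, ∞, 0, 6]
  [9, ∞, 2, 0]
Closure =
  [0, ∞, 1, 2]
  [6, 0, 6, 8]
  [5, ∞, 0, 6]
  [7, ∞, 2, 0]

This is the Floyd-Warshall all-pairs shortest-path computation. For each intermediate vertex k = 0, 1, …, 3, update dist[i][j] ← min(dist[i][j], dist[i][k] + dist[k][j]). The final matrix gives, for each (i, j), the minimum total weight of any directed path from i to j (possibly empty when i = j).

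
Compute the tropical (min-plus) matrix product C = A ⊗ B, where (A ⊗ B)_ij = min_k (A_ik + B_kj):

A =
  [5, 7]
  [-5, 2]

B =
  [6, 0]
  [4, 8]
A ⊗ B =
  [11, 5]
  [1, -5]

Apply the min-plus product entry-by-entry:
  C[0][0] = min over k of (A[0][0] + B[0][0] = 5 + 6 = 11, A[0][1] + B[1][0] = 7 + 4 = 11) = 11 (attained at k = 0)
  C[0][1] = min over k of (A[0][0] + B[0][1] = 5 + 0 = 5, A[0][1] + B[1][1] = 7 + 8 = 15) = 5 (attained at k = 0)
  C[1][0] = min over k of (A[1][0] + B[0][0] = -5 + 6 = 1, A[1][1] + B[1][0] = 2 + 4 = 6) = 1 (attained at k = 0)
  C[1][1] = min over k of (A[1][0] + B[0][1] = -5 + 0 = -5, A[1][1] + B[1][1] = 2 + 8 = 10) = -5 (attained at k = 0)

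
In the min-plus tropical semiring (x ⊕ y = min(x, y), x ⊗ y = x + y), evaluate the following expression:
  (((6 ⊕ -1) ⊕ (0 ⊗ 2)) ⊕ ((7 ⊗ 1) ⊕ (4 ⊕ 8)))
(((6 ⊕ -1) ⊕ (0 ⊗ 2)) ⊕ ((7 ⊗ 1) ⊕ (4 ⊕ 8))) = -1

Expand innermost to outermost. Recall ⊕ takes the minimum of its arguments and ⊗ takes their sum. Working out the expression (((6 ⊕ -1) ⊕ (0 ⊗ 2)) ⊕ ((7 ⊗ 1) ⊕ (4 ⊕ 8))) gives -1.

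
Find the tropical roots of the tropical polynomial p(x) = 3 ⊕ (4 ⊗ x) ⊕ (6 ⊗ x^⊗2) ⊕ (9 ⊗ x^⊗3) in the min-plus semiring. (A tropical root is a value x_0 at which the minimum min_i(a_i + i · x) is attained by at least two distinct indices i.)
Roots: {-3, -2, -1}

Each tropical root is a break point of the lower envelope of the lines y = a_i + i · x (there are 4 lines, with slopes 0, 1, ..., 3). Only the lines that attain the minimum somewhere contribute to roots; other lines are dominated. Here the surviving (envelope) indices are i = 3, i = 2, i = 1, i = 0.
Intersections between consecutive envelope lines give the roots: for adjacent envelope indices i < j the intersection is x = (a_i − a_j) / (j − i). Reading off the sorted break points: {-3, -2, -1}.
Verification: at each break x_0, at least two indices attain the minimum of min_i(a_i + i · x_0).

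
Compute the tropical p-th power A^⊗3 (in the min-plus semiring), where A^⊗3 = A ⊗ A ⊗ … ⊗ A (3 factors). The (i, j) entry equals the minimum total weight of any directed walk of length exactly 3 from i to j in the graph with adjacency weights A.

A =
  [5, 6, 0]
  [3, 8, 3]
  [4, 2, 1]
A^⊗3 =
  [5, 3, 2]
  [7, 5, 4]
  [6, 4, 3]

Each entry (A^⊗3)_ij equals the minimum over all length-3 walks i = v_0 → v_1 → … → v_3 = j of Σ_t A[v_t][v_{t+1}]. For example, for (i, j) = (0, 2) we minimise over 9 possible intermediate vertex sequences; the minimum is 2, attained along the walk 0 → 2 → 2 → 2.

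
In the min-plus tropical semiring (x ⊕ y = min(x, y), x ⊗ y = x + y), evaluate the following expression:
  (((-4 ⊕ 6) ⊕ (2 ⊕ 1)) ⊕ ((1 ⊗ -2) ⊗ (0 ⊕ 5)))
(((-4 ⊕ 6) ⊕ (2 ⊕ 1)) ⊕ ((1 ⊗ -2) ⊗ (0 ⊕ 5))) = -4

Expand innermost to outermost. Recall ⊕ takes the minimum of its arguments and ⊗ takes their sum. Working out the expression (((-4 ⊕ 6) ⊕ (2 ⊕ 1)) ⊕ ((1 ⊗ -2) ⊗ (0 ⊕ 5))) gives -4.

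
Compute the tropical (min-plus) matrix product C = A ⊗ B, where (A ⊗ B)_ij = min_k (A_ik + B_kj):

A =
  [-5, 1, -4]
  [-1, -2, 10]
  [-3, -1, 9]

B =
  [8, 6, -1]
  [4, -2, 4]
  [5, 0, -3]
A ⊗ B =
  [1, -4, -7]
  [2, -4, -2]
  [3, -3, -4]

Apply the min-plus product entry-by-entry:
  C[0][0] = min over k of (A[0][0] + B[0][0] = -5 + 8 = 3, A[0][1] + B[1][0] = 1 + 4 = 5, A[0][2] + B[2][0] = -4 + 5 = 1) = 1 (attained at k = 2)
  C[0][1] = min over k of (A[0][0] + B[0][1] = -5 + 6 = 1, A[0][1] + B[1][1] = 1 + -2 = -1, A[0][2] + B[2][1] = -4 + 0 = -4) = -4 (attained at k = 2)
  C[0][2] = min over k of (A[0][0] + B[0][2] = -5 + -1 = -6, A[0][1] + B[1][2] = 1 + 4 = 5, A[0][2] + B[2][2] = -4 + -3 = -7) = -7 (attained at k = 2)
  C[1][0] = min over k of (A[1][0] + B[0][0] = -1 + 8 = 7, A[1][1] + B[1][0] = -2 + 4 = 2, A[1][2] + B[2][0] = 10 + 5 = 15) = 2 (attained at k = 1)
  C[1][1] = min over k of (A[1][0] + B[0][1] = -1 + 6 = 5, A[1][1] + B[1][1] = -2 + -2 = -4, A[1][2] + B[2][1] = 10 + 0 = 10) = -4 (attained at k = 1)
  C[1][2] = min over k of (A[1][0] + B[0][2] = -1 + -1 = -2, A[1][1] + B[1][2] = -2 + 4 = 2, A[1][2] + B[2][2] = 10 + -3 = 7) = -2 (attained at k = 0)
  C[2][0] = min over k of (A[2][0] + B[0][0] = -3 + 8 = 5, A[2][1] + B[1][0] = -1 + 4 = 3, A[2][2] + B[2][0] = 9 + 5 = 14) = 3 (attained at k = 1)
  C[2][1] = min over k of (A[2][0] + B[0][1] = -3 + 6 = 3, A[2][1] + B[1][1] = -1 + -2 = -3, A[2][2] + B[2][1] = 9 + 0 = 9) = -3 (attained at k = 1)
  C[2][2] = min over k of (A[2][0] + B[0][2] = -3 + -1 = -4, A[2][1] + B[1][2] = -1 + 4 = 3, A[2][2] + B[2][2] = 9 + -3 = 6) = -4 (attained at k = 0)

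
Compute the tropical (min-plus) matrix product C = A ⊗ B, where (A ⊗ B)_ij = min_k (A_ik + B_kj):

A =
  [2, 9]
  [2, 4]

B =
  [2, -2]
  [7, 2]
A ⊗ B =
  [4, 0]
  [4, 0]

Apply the min-plus product entry-by-entry:
  C[0][0] = min over k of (A[0][0] + B[0][0] = 2 + 2 = 4, A[0][1] + B[1][0] = 9 + 7 = 16) = 4 (attained at k = 0)
  C[0][1] = min over k of (A[0][0] + B[0][1] = 2 + -2 = 0, A[0][1] + B[1][1] = 9 + 2 = 11) = 0 (attained at k = 0)
  C[1][0] = min over k of (A[1][0] + B[0][0] = 2 + 2 = 4, A[1][1] + B[1][0] = 4 + 7 = 11) = 4 (attained at k = 0)
  C[1][1] = min over k of (A[1][0] + B[0][1] = 2 + -2 = 0, A[1][1] + B[1][1] = 4 + 2 = 6) = 0 (attained at k = 0)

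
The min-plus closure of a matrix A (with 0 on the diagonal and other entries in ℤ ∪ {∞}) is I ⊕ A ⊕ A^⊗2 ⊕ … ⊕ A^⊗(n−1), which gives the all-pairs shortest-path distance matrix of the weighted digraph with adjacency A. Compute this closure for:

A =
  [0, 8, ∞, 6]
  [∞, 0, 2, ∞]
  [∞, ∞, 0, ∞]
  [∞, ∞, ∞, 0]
Closure =
  [0, 8, 10, 6]
  [∞, 0, 2, ∞]
  [∞, ∞, 0, ∞]
  [∞, ∞, ∞, 0]

This is the Floyd-Warshall all-pairs shortest-path computation. For each intermediate vertex k = 0, 1, …, 3, update dist[i][j] ← min(dist[i][j], dist[i][k] + dist[k][j]). The final matrix gives, for each (i, j), the minimum total weight of any directed path from i to j (possibly empty when i = j).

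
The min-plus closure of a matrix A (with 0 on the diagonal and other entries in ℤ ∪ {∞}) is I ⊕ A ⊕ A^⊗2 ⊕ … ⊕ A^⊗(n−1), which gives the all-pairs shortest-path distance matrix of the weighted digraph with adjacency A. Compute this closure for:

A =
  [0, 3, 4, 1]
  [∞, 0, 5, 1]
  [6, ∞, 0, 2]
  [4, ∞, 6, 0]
Closure =
  [0, 3, 4, 1]
  [5, 0, 5, 1]
  [6, 9, 0, 2]
  [4, 7, 6, 0]

This is the Floyd-Warshall all-pairs shortest-path computation. For each intermediate vertex k = 0, 1, …, 3, update dist[i][j] ← min(dist[i][j], dist[i][k] + dist[k][j]). The final matrix gives, for each (i, j), the minimum total weight of any directed path from i to j (possibly empty when i = j).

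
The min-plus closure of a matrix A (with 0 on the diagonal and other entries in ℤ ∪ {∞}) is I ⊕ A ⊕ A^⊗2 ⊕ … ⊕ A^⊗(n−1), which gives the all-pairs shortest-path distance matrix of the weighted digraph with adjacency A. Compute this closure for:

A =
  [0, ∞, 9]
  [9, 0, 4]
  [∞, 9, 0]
Closure =
  [0, 18, 9]
  [9, 0, 4]
  [18, 9, 0]

This is the Floyd-Warshall all-pairs shortest-path computation. For each intermediate vertex k = 0, 1, …, 2, update dist[i][j] ← min(dist[i][j], dist[i][k] + dist[k][j]). The final matrix gives, for each (i, j), the minimum total weight of any directed path from i to j (possibly empty when i = j).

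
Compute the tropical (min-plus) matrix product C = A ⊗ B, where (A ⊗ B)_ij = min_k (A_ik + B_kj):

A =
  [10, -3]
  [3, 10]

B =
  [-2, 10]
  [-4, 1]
A ⊗ B =
  [-7, -2]
  [1, 11]

Apply the min-plus product entry-by-entry:
  C[0][0] = min over k of (A[0][0] + B[0][0] = 10 + -2 = 8, A[0][1] + B[1][0] = -3 + -4 = -7) = -7 (attained at k = 1)
  C[0][1] = min over k of (A[0][0] + B[0][1] = 10 + 10 = 20, A[0][1] + B[1][1] = -3 + 1 = -2) = -2 (attained at k = 1)
  C[1][0] = min over k of (A[1][0] + B[0][0] = 3 + -2 = 1, A[1][1] + B[1][0] = 10 + -4 = 6) = 1 (attained at k = 0)
  C[1][1] = min over k of (A[1][0] + B[0][1] = 3 + 10 = 13, A[1][1] + B[1][1] = 10 + 1 = 11) = 11 (attained at k = 1)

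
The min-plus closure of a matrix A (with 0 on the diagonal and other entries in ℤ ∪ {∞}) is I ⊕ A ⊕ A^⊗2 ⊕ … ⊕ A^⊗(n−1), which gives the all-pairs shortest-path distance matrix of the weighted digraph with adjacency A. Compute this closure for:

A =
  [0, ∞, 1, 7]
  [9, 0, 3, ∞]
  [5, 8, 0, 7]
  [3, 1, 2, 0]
Closure =
  [0, 8, 1, 7]
  [8, 0, 3, 10]
  [5, 8, 0, 7]
  [3, 1, 2, 0]

This is the Floyd-Warshall all-pairs shortest-path computation. For each intermediate vertex k = 0, 1, …, 3, update dist[i][j] ← min(dist[i][j], dist[i][k] + dist[k][j]). The final matrix gives, for each (i, j), the minimum total weight of any directed path from i to j (possibly empty when i = j).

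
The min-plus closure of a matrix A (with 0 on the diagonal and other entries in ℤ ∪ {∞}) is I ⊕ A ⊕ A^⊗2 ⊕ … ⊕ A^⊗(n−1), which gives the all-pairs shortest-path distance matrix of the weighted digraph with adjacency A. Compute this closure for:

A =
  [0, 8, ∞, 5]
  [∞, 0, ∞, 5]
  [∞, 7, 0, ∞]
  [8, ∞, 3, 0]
Closure =
  [0, 8, 8, 5]
  [13, 0, 8, 5]
  [20, 7, 0, 12]
  [8, 10, 3, 0]

This is the Floyd-Warshall all-pairs shortest-path computation. For each intermediate vertex k = 0, 1, …, 3, update dist[i][j] ← min(dist[i][j], dist[i][k] + dist[k][j]). The final matrix gives, for each (i, j), the minimum total weight of any directed path from i to j (possibly empty when i = j).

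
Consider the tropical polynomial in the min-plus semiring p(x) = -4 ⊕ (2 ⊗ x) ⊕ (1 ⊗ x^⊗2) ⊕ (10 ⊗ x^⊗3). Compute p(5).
p(5) = -4

A tropical monomial a ⊗ x^⊗i evaluates to a + i · x. Evaluating each term at x = 5:
  Term 0 contributes -4 + 0 · 5 = -4
  Term 1 contributes 2 + 1 · 5 = 7
  Term 2 contributes 1 + 2 · 5 = 11
  Term 3 contributes 10 + 3 · 5 = 25
p(5) = ⊕ of these = min[-4, 7, 11, 25] = -4.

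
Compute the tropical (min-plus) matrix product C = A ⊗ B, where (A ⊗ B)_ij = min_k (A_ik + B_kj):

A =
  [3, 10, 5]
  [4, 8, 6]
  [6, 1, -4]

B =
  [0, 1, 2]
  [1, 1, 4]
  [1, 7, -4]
A ⊗ B =
  [3, 4, 1]
  [4, 5, 2]
  [-3, 2, -8]

Apply the min-plus product entry-by-entry:
  C[0][0] = min over k of (A[0][0] + B[0][0] = 3 + 0 = 3, A[0][1] + B[1][0] = 10 + 1 = 11, A[0][2] + B[2][0] = 5 + 1 = 6) = 3 (attained at k = 0)
  C[0][1] = min over k of (A[0][0] + B[0][1] = 3 + 1 = 4, A[0][1] + B[1][1] = 10 + 1 = 11, A[0][2] + B[2][1] = 5 + 7 = 12) = 4 (attained at k = 0)
  C[0][2] = min over k of (A[0][0] + B[0][2] = 3 + 2 = 5, A[0][1] + B[1][2] = 10 + 4 = 14, A[0][2] + B[2][2] = 5 + -4 = 1) = 1 (attained at k = 2)
  C[1][0] = min over k of (A[1][0] + B[0][0] = 4 + 0 = 4, A[1][1] + B[1][0] = 8 + 1 = 9, A[1][2] + B[2][0] = 6 + 1 = 7) = 4 (attained at k = 0)
  C[1][1] = min over k of (A[1][0] + B[0][1] = 4 + 1 = 5, A[1][1] + B[1][1] = 8 + 1 = 9, A[1][2] + B[2][1] = 6 + 7 = 13) = 5 (attained at k = 0)
  C[1][2] = min over k of (A[1][0] + B[0][2] = 4 + 2 = 6, A[1][1] + B[1][2] = 8 + 4 = 12, A[1][2] + B[2][2] = 6 + -4 = 2) = 2 (attained at k = 2)
  C[2][0] = min over k of (A[2][0] + B[0][0] = 6 + 0 = 6, A[2][1] + B[1][0] = 1 + 1 = 2, A[2][2] + B[2][0] = -4 + 1 = -3) = -3 (attained at k = 2)
  C[2][1] = min over k of (A[2][0] + B[0][1] = 6 + 1 = 7, A[2][1] + B[1][1] = 1 + 1 = 2, A[2][2] + B[2][1] = -4 + 7 = 3) = 2 (attained at k = 1)
  C[2][2] = min over k of (A[2][0] + B[0][2] = 6 + 2 = 8, A[2][1] + B[1][2] = 1 + 4 = 5, A[2][2] + B[2][2] = -4 + -4 = -8) = -8 (attained at k = 2)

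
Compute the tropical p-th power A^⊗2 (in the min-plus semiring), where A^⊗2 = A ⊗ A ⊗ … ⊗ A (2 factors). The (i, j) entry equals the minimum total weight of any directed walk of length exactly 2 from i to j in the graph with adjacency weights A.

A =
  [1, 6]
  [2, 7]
A^⊗2 =
  [2, 7]
  [3, 8]

Each entry (A^⊗2)_ij equals the minimum over all length-2 walks i = v_0 → v_1 → … → v_2 = j of Σ_t A[v_t][v_{t+1}]. For example, for (i, j) = (0, 1) we minimise over 2 possible intermediate vertex sequences; the minimum is 7, attained along the walk 0 → 0 → 1.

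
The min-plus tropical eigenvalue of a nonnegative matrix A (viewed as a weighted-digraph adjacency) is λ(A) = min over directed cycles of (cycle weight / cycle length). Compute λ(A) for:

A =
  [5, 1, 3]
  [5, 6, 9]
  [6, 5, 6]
λ(A) = 3

Enumerate directed cycles and compute their means (weight / length). Sample:
  cycle 0 → 0: weight = 5, length = 1, mean = 5/1 ≈ 5.000
  cycle 1 → 1: weight = 6, length = 1, mean = 6/1 ≈ 6.000
  cycle 2 → 2: weight = 6, length = 1, mean = 6/1 ≈ 6.000
  cycle 0 → 1 → 0: weight = 6, length = 2, mean = 6/2 ≈ 3.000
  cycle 0 → 2 → 0: weight = 9, length = 2, mean = 9/2 ≈ 4.500
  cycle 1 → 0 → 1: weight = 6, length = 2, mean = 6/2 ≈ 3.000
Minimum mean = 3.000, attained e.g. along the cycle 0 → 1 → 0 with weight 6 and length 2. So λ(A) = 6/2 = 3.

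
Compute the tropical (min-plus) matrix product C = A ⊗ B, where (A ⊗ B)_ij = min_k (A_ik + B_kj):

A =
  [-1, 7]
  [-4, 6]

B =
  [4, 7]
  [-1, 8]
A ⊗ B =
  [3, 6]
  [0, 3]

Apply the min-plus product entry-by-entry:
  C[0][0] = min over k of (A[0][0] + B[0][0] = -1 + 4 = 3, A[0][1] + B[1][0] = 7 + -1 = 6) = 3 (attained at k = 0)
  C[0][1] = min over k of (A[0][0] + B[0][1] = -1 + 7 = 6, A[0][1] + B[1][1] = 7 + 8 = 15) = 6 (attained at k = 0)
  C[1][0] = min over k of (A[1][0] + B[0][0] = -4 + 4 = 0, A[1][1] + B[1][0] = 6 + -1 = 5) = 0 (attained at k = 0)
  C[1][1] = min over k of (A[1][0] + B[0][1] = -4 + 7 = 3, A[1][1] + B[1][1] = 6 + 8 = 14) = 3 (attained at k = 0)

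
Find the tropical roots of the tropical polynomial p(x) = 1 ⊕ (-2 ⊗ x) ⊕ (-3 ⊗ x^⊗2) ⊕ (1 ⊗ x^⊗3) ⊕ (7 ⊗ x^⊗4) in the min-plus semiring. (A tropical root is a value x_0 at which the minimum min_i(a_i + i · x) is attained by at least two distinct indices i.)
Roots: {-6, -4, 1, 3}

Each tropical root is a break point of the lower envelope of the lines y = a_i + i · x (there are 5 lines, with slopes 0, 1, ..., 4). Only the lines that attain the minimum somewhere contribute to roots; other lines are dominated. Here the surviving (envelope) indices are i = 4, i = 3, i = 2, i = 1, i = 0.
Intersections between consecutive envelope lines give the roots: for adjacent envelope indices i < j the intersection is x = (a_i − a_j) / (j − i). Reading off the sorted break points: {-6, -4, 1, 3}.
Verification: at each break x_0, at least two indices attain the minimum of min_i(a_i + i · x_0).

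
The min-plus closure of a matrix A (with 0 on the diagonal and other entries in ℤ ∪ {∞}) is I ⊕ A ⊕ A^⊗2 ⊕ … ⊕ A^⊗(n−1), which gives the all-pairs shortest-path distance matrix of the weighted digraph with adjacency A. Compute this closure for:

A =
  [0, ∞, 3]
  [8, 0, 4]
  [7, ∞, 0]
Closure =
  [0, ∞, 3]
  [8, 0, 4]
  [7, ∞, 0]

This is the Floyd-Warshall all-pairs shortest-path computation. For each intermediate vertex k = 0, 1, …, 2, update dist[i][j] ← min(dist[i][j], dist[i][k] + dist[k][j]). The final matrix gives, for each (i, j), the minimum total weight of any directed path from i to j (possibly empty when i = j).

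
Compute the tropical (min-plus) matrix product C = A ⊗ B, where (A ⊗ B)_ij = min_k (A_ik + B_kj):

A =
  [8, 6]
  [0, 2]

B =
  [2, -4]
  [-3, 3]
A ⊗ B =
  [3, 4]
  [-1, -4]

Apply the min-plus product entry-by-entry:
  C[0][0] = min over k of (A[0][0] + B[0][0] = 8 + 2 = 10, A[0][1] + B[1][0] = 6 + -3 = 3) = 3 (attained at k = 1)
  C[0][1] = min over k of (A[0][0] + B[0][1] = 8 + -4 = 4, A[0][1] + B[1][1] = 6 + 3 = 9) = 4 (attained at k = 0)
  C[1][0] = min over k of (A[1][0] + B[0][0] = 0 + 2 = 2, A[1][1] + B[1][0] = 2 + -3 = -1) = -1 (attained at k = 1)
  C[1][1] = min over k of (A[1][0] + B[0][1] = 0 + -4 = -4, A[1][1] + B[1][1] = 2 + 3 = 5) = -4 (attained at k = 0)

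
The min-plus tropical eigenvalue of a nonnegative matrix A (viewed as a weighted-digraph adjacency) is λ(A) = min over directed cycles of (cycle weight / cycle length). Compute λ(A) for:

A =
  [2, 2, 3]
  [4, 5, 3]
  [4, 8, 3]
λ(A) = 2

Enumerate directed cycles and compute their means (weight / length). Sample:
  cycle 0 → 0: weight = 2, length = 1, mean = 2/1 ≈ 2.000
  cycle 1 → 1: weight = 5, length = 1, mean = 5/1 ≈ 5.000
  cycle 2 → 2: weight = 3, length = 1, mean = 3/1 ≈ 3.000
  cycle 0 → 1 → 0: weight = 6, length = 2, mean = 6/2 ≈ 3.000
  cycle 0 → 2 → 0: weight = 7, length = 2, mean = 7/2 ≈ 3.500
  cycle 1 → 0 → 1: weight = 6, length = 2, mean = 6/2 ≈ 3.000
Minimum mean = 2.000, attained e.g. along the cycle 0 → 0 with weight 2 and length 1. So λ(A) = 2/1 = 2.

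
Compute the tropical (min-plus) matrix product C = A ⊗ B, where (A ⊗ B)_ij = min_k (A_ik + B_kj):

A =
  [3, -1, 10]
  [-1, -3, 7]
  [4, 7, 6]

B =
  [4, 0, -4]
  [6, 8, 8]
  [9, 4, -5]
A ⊗ B =
  [5, 3, -1]
  [3, -1, -5]
  [8, 4, 0]

Apply the min-plus product entry-by-entry:
  C[0][0] = min over k of (A[0][0] + B[0][0] = 3 + 4 = 7, A[0][1] + B[1][0] = -1 + 6 = 5, A[0][2] + B[2][0] = 10 + 9 = 19) = 5 (attained at k = 1)
  C[0][1] = min over k of (A[0][0] + B[0][1] = 3 + 0 = 3, A[0][1] + B[1][1] = -1 + 8 = 7, A[0][2] + B[2][1] = 10 + 4 = 14) = 3 (attained at k = 0)
  C[0][2] = min over k of (A[0][0] + B[0][2] = 3 + -4 = -1, A[0][1] + B[1][2] = -1 + 8 = 7, A[0][2] + B[2][2] = 10 + -5 = 5) = -1 (attained at k = 0)
  C[1][0] = min over k of (A[1][0] + B[0][0] = -1 + 4 = 3, A[1][1] + B[1][0] = -3 + 6 = 3, A[1][2] + B[2][0] = 7 + 9 = 16) = 3 (attained at k = 0)
  C[1][1] = min over k of (A[1][0] + B[0][1] = -1 + 0 = -1, A[1][1] + B[1][1] = -3 + 8 = 5, A[1][2] + B[2][1] = 7 + 4 = 11) = -1 (attained at k = 0)
  C[1][2] = min over k of (A[1][0] + B[0][2] = -1 + -4 = -5, A[1][1] + B[1][2] = -3 + 8 = 5, A[1][2] + B[2][2] = 7 + -5 = 2) = -5 (attained at k = 0)
  C[2][0] = min over k of (A[2][0] + B[0][0] = 4 + 4 = 8, A[2][1] + B[1][0] = 7 + 6 = 13, A[2][2] + B[2][0] = 6 + 9 = 15) = 8 (attained at k = 0)
  C[2][1] = min over k of (A[2][0] + B[0][1] = 4 + 0 = 4, A[2][1] + B[1][1] = 7 + 8 = 15, A[2][2] + B[2][1] = 6 + 4 = 10) = 4 (attained at k = 0)
  C[2][2] = min over k of (A[2][0] + B[0][2] = 4 + -4 = 0, A[2][1] + B[1][2] = 7 + 8 = 15, A[2][2] + B[2][2] = 6 + -5 = 1) = 0 (attained at k = 0)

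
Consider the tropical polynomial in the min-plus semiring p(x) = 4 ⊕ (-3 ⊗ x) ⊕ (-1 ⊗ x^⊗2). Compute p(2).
p(2) = -1

A tropical monomial a ⊗ x^⊗i evaluates to a + i · x. Evaluating each term at x = 2:
  Term 0 contributes 4 + 0 · 2 = 4
  Term 1 contributes -3 + 1 · 2 = -1
  Term 2 contributes -1 + 2 · 2 = 3
p(2) = ⊕ of these = min[4, -1, 3] = -1.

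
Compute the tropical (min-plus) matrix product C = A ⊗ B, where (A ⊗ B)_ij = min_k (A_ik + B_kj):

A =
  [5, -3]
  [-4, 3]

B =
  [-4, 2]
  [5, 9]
A ⊗ B =
  [1, 6]
  [-8, -2]

Apply the min-plus product entry-by-entry:
  C[0][0] = min over k of (A[0][0] + B[0][0] = 5 + -4 = 1, A[0][1] + B[1][0] = -3 + 5 = 2) = 1 (attained at k = 0)
  C[0][1] = min over k of (A[0][0] + B[0][1] = 5 + 2 = 7, A[0][1] + B[1][1] = -3 + 9 = 6) = 6 (attained at k = 1)
  C[1][0] = min over k of (A[1][0] + B[0][0] = -4 + -4 = -8, A[1][1] + B[1][0] = 3 + 5 = 8) = -8 (attained at k = 0)
  C[1][1] = min over k of (A[1][0] + B[0][1] = -4 + 2 = -2, A[1][1] + B[1][1] = 3 + 9 = 12) = -2 (attained at k = 0)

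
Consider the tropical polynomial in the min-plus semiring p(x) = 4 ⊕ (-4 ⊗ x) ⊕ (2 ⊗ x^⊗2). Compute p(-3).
p(-3) = -7

A tropical monomial a ⊗ x^⊗i evaluates to a + i · x. Evaluating each term at x = -3:
  Term 0 contributes 4 + 0 · -3 = 4
  Term 1 contributes -4 + 1 · -3 = -7
  Term 2 contributes 2 + 2 · -3 = -4
p(-3) = ⊕ of these = min[4, -7, -4] = -7.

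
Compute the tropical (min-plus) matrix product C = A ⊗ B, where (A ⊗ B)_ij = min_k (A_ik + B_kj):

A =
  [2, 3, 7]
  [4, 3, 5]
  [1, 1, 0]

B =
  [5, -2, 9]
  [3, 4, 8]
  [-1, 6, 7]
A ⊗ B =
  [6, 0, 11]
  [4, 2, 11]
  [-1, -1, 7]

Apply the min-plus product entry-by-entry:
  C[0][0] = min over k of (A[0][0] + B[0][0] = 2 + 5 = 7, A[0][1] + B[1][0] = 3 + 3 = 6, A[0][2] + B[2][0] = 7 + -1 = 6) = 6 (attained at k = 1)
  C[0][1] = min over k of (A[0][0] + B[0][1] = 2 + -2 = 0, A[0][1] + B[1][1] = 3 + 4 = 7, A[0][2] + B[2][1] = 7 + 6 = 13) = 0 (attained at k = 0)
  C[0][2] = min over k of (A[0][0] + B[0][2] = 2 + 9 = 11, A[0][1] + B[1][2] = 3 + 8 = 11, A[0][2] + B[2][2] = 7 + 7 = 14) = 11 (attained at k = 0)
  C[1][0] = min over k of (A[1][0] + B[0][0] = 4 + 5 = 9, A[1][1] + B[1][0] = 3 + 3 = 6, A[1][2] + B[2][0] = 5 + -1 = 4) = 4 (attained at k = 2)
  C[1][1] = min over k of (A[1][0] + B[0][1] = 4 + -2 = 2, A[1][1] + B[1][1] = 3 + 4 = 7, A[1][2] + B[2][1] = 5 + 6 = 11) = 2 (attained at k = 0)
  C[1][2] = min over k of (A[1][0] + B[0][2] = 4 + 9 = 13, A[1][1] + B[1][2] = 3 + 8 = 11, A[1][2] + B[2][2] = 5 + 7 = 12) = 11 (attained at k = 1)
  C[2][0] = min over k of (A[2][0] + B[0][0] = 1 + 5 = 6, A[2][1] + B[1][0] = 1 + 3 = 4, A[2][2] + B[2][0] = 0 + -1 = -1) = -1 (attained at k = 2)
  C[2][1] = min over k of (A[2][0] + B[0][1] = 1 + -2 = -1, A[2][1] + B[1][1] = 1 + 4 = 5, A[2][2] + B[2][1] = 0 + 6 = 6) = -1 (attained at k = 0)
  C[2][2] = min over k of (A[2][0] + B[0][2] = 1 + 9 = 10, A[2][1] + B[1][2] = 1 + 8 = 9, A[2][2] + B[2][2] = 0 + 7 = 7) = 7 (attained at k = 2)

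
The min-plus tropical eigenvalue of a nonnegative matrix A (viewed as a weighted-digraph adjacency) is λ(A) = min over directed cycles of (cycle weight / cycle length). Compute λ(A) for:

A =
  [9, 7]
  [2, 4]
λ(A) = 4

Enumerate directed cycles and compute their means (weight / length). Sample:
  cycle 0 → 0: weight = 9, length = 1, mean = 9/1 ≈ 9.000
  cycle 1 → 1: weight = 4, length = 1, mean = 4/1 ≈ 4.000
  cycle 0 → 1 → 0: weight = 9, length = 2, mean = 9/2 ≈ 4.500
  cycle 1 → 0 → 1: weight = 9, length = 2, mean = 9/2 ≈ 4.500
Minimum mean = 4.000, attained e.g. along the cycle 1 → 1 with weight 4 and length 1. So λ(A) = 4/1 = 4.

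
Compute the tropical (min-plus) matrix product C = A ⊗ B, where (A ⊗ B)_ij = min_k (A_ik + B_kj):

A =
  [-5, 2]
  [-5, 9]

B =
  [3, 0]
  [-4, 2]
A ⊗ B =
  [-2, -5]
  [-2, -5]

Apply the min-plus product entry-by-entry:
  C[0][0] = min over k of (A[0][0] + B[0][0] = -5 + 3 = -2, A[0][1] + B[1][0] = 2 + -4 = -2) = -2 (attained at k = 0)
  C[0][1] = min over k of (A[0][0] + B[0][1] = -5 + 0 = -5, A[0][1] + B[1][1] = 2 + 2 = 4) = -5 (attained at k = 0)
  C[1][0] = min over k of (A[1][0] + B[0][0] = -5 + 3 = -2, A[1][1] + B[1][0] = 9 + -4 = 5) = -2 (attained at k = 0)
  C[1][1] = min over k of (A[1][0] + B[0][1] = -5 + 0 = -5, A[1][1] + B[1][1] = 9 + 2 = 11) = -5 (attained at k = 0)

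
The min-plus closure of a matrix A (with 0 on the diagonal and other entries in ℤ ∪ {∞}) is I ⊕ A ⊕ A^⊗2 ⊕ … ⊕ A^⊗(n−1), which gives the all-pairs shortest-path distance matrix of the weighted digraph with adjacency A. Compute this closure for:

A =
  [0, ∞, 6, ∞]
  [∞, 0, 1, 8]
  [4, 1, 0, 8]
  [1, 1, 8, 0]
Closure =
  [0, 7, 6, 14]
  [5, 0, 1, 8]
  [4, 1, 0, 8]
  [1, 1, 2, 0]

This is the Floyd-Warshall all-pairs shortest-path computation. For each intermediate vertex k = 0, 1, …, 3, update dist[i][j] ← min(dist[i][j], dist[i][k] + dist[k][j]). The final matrix gives, for each (i, j), the minimum total weight of any directed path from i to j (possibly empty when i = j).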